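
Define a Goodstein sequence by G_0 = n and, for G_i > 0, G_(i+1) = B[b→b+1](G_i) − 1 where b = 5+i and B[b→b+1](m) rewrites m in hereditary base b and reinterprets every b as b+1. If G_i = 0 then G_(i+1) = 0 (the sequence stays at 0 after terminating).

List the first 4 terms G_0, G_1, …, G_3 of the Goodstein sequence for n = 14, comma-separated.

i=0: 14 = 2·5 + 4 (b=5); 5→6: 2·6 + 4 = 16; 16−1 = 15
i=1: 15 = 2·6 + 3 (b=6); 6→7: 2·7 + 3 = 17; 17−1 = 16
i=2: 16 = 2·7 + 2 (b=7); 7→8: 2·8 + 2 = 18; 18−1 = 17

14, 15, 16, 17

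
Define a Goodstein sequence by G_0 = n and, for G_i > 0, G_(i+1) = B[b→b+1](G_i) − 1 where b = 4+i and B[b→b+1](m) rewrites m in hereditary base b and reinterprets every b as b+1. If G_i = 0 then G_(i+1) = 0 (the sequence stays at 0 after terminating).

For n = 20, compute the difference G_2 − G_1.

i=0: 20 = 4^2 + 4 (b=4); 4→5: 5^2 + 5 = 30; 30−1 = 29
i=1: 29 = 5^2 + 4 (b=5); 5→6: 6^2 + 4 = 40; 40−1 = 39

10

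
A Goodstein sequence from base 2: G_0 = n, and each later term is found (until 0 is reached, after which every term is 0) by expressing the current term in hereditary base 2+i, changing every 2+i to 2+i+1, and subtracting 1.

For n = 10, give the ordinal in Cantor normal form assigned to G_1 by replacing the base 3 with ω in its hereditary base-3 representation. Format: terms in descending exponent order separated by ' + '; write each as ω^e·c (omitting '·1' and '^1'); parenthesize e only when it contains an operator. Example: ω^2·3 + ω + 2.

G_0 = 10. HB_2(10) = 2^(2 + 1) + 2. Bump = 84. G_1 = 83.
G_1 = 83. HB_3(83) = 3^(3 + 1) + 2. Bump = 1026. G_2 = 1025.

ω^(ω + 1) + 2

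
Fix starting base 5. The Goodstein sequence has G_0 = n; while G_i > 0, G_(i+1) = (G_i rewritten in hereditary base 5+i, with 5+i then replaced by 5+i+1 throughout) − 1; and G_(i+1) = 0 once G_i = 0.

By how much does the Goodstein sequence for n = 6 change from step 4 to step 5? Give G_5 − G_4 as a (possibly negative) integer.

i=0: 6 = 5 + 1 (b=5); 5→6: 6 + 1 = 7; 7−1 = 6
i=1: 6 = 6 (b=6); 6→7: 7 = 7; 7−1 = 6
i=2: 6 = 6 (b=7); 7→8: 6 = 6; 6−1 = 5
i=3: 5 = 5 (b=8); 8→9: 5 = 5; 5−1 = 4
i=4: 4 = 4 (b=9); 9→10: 4 = 4; 4−1 = 3

-1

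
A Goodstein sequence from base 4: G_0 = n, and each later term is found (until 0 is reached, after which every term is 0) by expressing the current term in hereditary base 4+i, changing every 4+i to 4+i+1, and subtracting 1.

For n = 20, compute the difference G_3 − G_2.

12

G_0=20  [base 4] 4^2 + 4  →[4↦5]→  5^2 + 5 = 30  −1 ⇒ G_1=29
G_1=29  [base 5] 5^2 + 4  →[5↦6]→  6^2 + 4 = 40  −1 ⇒ G_2=39
G_2=39  [base 6] 6^2 + 3  →[6↦7]→  7^2 + 3 = 52  −1 ⇒ G_3=51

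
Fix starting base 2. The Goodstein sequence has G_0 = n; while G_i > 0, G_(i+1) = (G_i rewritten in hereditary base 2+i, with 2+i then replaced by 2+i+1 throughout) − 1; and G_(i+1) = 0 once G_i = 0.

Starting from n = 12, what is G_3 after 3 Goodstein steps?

15685

[0] 12 ≡ 2^(2 + 1) + 2^2 (base 2). Lift 3: 108. −1: 107.
[1] 107 ≡ 3^(3 + 1) + 2·3^2 + 2·3 + 2 (base 3). Lift 4: 1066. −1: 1065.
[2] 1065 ≡ 4^(4 + 1) + 2·4^2 + 2·4 + 1 (base 4). Lift 5: 15686. −1: 15685.
[3] 15685 ≡ 5^(5 + 1) + 2·5^2 + 2·5 (base 5). Lift 6: 280020. −1: 280019.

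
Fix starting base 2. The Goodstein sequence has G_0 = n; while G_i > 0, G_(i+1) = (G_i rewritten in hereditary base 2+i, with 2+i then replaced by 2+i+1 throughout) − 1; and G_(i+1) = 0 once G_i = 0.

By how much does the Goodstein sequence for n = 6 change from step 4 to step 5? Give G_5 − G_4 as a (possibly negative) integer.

51384

[0] 6 ≡ 2^2 + 2 (base 2). Lift 3: 30. −1: 29.
[1] 29 ≡ 3^3 + 2 (base 3). Lift 4: 258. −1: 257.
[2] 257 ≡ 4^4 + 1 (base 4). Lift 5: 3126. −1: 3125.
[3] 3125 ≡ 5^5 (base 5). Lift 6: 46656. −1: 46655.
[4] 46655 ≡ 5·6^5 + 5·6^4 + 5·6^3 + 5·6^2 + 5·6 + 5 (base 6). Lift 7: 98040. −1: 98039.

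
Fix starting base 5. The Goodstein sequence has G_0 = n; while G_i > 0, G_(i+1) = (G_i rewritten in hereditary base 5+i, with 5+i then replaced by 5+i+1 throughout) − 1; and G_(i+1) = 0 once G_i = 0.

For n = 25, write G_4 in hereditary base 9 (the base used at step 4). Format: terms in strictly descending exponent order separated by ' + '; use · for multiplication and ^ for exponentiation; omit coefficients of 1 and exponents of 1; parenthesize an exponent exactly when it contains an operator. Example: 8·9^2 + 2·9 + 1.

5·9 + 2

G_0 = 25. HB_5(25) = 5^2. Bump = 36. G_1 = 35.
G_1 = 35. HB_6(35) = 5·6 + 5. Bump = 40. G_2 = 39.
G_2 = 39. HB_7(39) = 5·7 + 4. Bump = 44. G_3 = 43.
G_3 = 43. HB_8(43) = 5·8 + 3. Bump = 48. G_4 = 47.
G_4 = 47. HB_9(47) = 5·9 + 2. Bump = 52. G_5 = 51.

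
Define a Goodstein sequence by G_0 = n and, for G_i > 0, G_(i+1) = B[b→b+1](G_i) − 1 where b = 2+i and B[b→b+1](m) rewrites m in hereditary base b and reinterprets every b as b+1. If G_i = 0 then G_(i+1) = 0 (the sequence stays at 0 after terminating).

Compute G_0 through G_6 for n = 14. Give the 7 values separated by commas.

14 —HB2→ 2^(2 + 1) + 2^2 + 2 —bump→ 3^(3 + 1) + 3^3 + 3 = 111 —(−1)→ 110
110 —HB3→ 3^(3 + 1) + 3^3 + 2 —bump→ 4^(4 + 1) + 4^4 + 2 = 1282 —(−1)→ 1281
1281 —HB4→ 4^(4 + 1) + 4^4 + 1 —bump→ 5^(5 + 1) + 5^5 + 1 = 18751 —(−1)→ 18750
18750 —HB5→ 5^(5 + 1) + 5^5 —bump→ 6^(6 + 1) + 6^6 = 326592 —(−1)→ 326591
326591 —HB6→ 6^(6 + 1) + 5·6^5 + 5·6^4 + 5·6^3 + 5·6^2 + 5·6 + 5 —bump→ 7^(7 + 1) + 5·7^5 + 5·7^4 + 5·7^3 + 5·7^2 + 5·7 + 5 = 5862841 —(−1)→ 5862840
5862840 —HB7→ 7^(7 + 1) + 5·7^5 + 5·7^4 + 5·7^3 + 5·7^2 + 5·7 + 4 —bump→ 8^(8 + 1) + 5·8^5 + 5·8^4 + 5·8^3 + 5·8^2 + 5·8 + 4 = 134404972 —(−1)→ 134404971

14, 110, 1281, 18750, 326591, 5862840, 134404971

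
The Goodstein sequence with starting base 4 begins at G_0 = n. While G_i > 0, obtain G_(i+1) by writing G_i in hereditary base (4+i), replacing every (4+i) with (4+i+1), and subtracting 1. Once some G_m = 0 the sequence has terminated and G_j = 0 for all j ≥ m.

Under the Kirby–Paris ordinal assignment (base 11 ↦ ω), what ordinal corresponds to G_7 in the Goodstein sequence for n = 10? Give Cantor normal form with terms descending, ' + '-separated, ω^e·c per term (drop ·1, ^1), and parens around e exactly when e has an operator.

base 4: 10 = 2·4 + 2; at 5: 2·5 + 2 = 12; next = 11
base 5: 11 = 2·5 + 1; at 6: 2·6 + 1 = 13; next = 12
base 6: 12 = 2·6; at 7: 2·7 = 14; next = 13
base 7: 13 = 7 + 6; at 8: 8 + 6 = 14; next = 13
base 8: 13 = 8 + 5; at 9: 9 + 5 = 14; next = 13
base 9: 13 = 9 + 4; at 10: 10 + 4 = 14; next = 13
base 10: 13 = 10 + 3; at 11: 11 + 3 = 14; next = 13

ω + 2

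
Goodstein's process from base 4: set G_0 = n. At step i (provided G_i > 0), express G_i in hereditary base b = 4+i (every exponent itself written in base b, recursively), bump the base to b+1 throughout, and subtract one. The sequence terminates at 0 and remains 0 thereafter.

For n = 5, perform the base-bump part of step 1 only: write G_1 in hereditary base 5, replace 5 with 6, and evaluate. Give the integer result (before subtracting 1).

6

5 —HB4→ 4 + 1 —bump→ 5 + 1 = 6 —(−1)→ 5
5 —HB5→ 5 —bump→ 6 = 6 —(−1)→ 5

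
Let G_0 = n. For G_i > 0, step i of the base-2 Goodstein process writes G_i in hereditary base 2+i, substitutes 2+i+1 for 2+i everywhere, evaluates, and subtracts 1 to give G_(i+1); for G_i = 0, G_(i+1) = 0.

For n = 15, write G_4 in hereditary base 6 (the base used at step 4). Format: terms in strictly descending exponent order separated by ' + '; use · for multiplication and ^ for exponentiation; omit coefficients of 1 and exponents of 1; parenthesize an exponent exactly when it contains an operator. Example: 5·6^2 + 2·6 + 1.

step 0: 15 = 2^(2 + 1) + 2^2 + 2 + 1; sub 3 for 2: 3^(3 + 1) + 3^3 + 3 + 1; = 112; G_1 = 112−1 = 111
step 1: 111 = 3^(3 + 1) + 3^3 + 3; sub 4 for 3: 4^(4 + 1) + 4^4 + 4; = 1284; G_2 = 1284−1 = 1283
step 2: 1283 = 4^(4 + 1) + 4^4 + 3; sub 5 for 4: 5^(5 + 1) + 5^5 + 3; = 18753; G_3 = 18753−1 = 18752
step 3: 18752 = 5^(5 + 1) + 5^5 + 2; sub 6 for 5: 6^(6 + 1) + 6^6 + 2; = 326594; G_4 = 326594−1 = 326593

6^(6 + 1) + 6^6 + 1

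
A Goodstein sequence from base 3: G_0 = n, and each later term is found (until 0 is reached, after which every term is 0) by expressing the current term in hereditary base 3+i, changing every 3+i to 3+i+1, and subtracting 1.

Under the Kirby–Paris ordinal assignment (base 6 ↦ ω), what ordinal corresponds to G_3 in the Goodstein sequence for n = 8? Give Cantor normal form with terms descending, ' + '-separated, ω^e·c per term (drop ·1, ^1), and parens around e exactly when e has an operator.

(0) 8|_3 = 2·3 + 2 ↦ 2·4 + 2|_4 = 10 ⇒ 9
(1) 9|_4 = 2·4 + 1 ↦ 2·5 + 1|_5 = 11 ⇒ 10
(2) 10|_5 = 2·5 ↦ 2·6|_6 = 12 ⇒ 11
(3) 11|_6 = 6 + 5 ↦ 7 + 5|_7 = 12 ⇒ 11

ω + 5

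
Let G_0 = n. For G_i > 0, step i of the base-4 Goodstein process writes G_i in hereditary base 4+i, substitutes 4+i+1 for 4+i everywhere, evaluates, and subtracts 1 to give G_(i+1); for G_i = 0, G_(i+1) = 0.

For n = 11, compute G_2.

13

(0) 11|_4 = 2·4 + 3 ↦ 2·5 + 3|_5 = 13 ⇒ 12
(1) 12|_5 = 2·5 + 2 ↦ 2·6 + 2|_6 = 14 ⇒ 13
(2) 13|_6 = 2·6 + 1 ↦ 2·7 + 1|_7 = 15 ⇒ 14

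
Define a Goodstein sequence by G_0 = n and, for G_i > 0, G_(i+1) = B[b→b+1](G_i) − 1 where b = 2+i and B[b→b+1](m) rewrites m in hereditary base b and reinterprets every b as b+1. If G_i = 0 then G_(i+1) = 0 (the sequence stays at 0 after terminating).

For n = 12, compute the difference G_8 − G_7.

96513215637

[0] 12 ≡ 2^(2 + 1) + 2^2 (base 2). Lift 3: 108. −1: 107.
[1] 107 ≡ 3^(3 + 1) + 2·3^2 + 2·3 + 2 (base 3). Lift 4: 1066. −1: 1065.
[2] 1065 ≡ 4^(4 + 1) + 2·4^2 + 2·4 + 1 (base 4). Lift 5: 15686. −1: 15685.
[3] 15685 ≡ 5^(5 + 1) + 2·5^2 + 2·5 (base 5). Lift 6: 280020. −1: 280019.
[4] 280019 ≡ 6^(6 + 1) + 2·6^2 + 6 + 5 (base 6). Lift 7: 5764911. −1: 5764910.
[5] 5764910 ≡ 7^(7 + 1) + 2·7^2 + 7 + 4 (base 7). Lift 8: 134217868. −1: 134217867.
[6] 134217867 ≡ 8^(8 + 1) + 2·8^2 + 8 + 3 (base 8). Lift 9: 3486784575. −1: 3486784574.
[7] 3486784574 ≡ 9^(9 + 1) + 2·9^2 + 9 + 2 (base 9). Lift 10: 100000000212. −1: 100000000211.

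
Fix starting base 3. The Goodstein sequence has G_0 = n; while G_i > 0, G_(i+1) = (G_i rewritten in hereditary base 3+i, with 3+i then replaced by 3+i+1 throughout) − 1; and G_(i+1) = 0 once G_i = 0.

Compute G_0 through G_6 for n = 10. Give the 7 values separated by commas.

10, 16, 24, 27, 30, 33, 36

G_0 = 10. HB_3(10) = 3^2 + 1. Bump = 17. G_1 = 16.
G_1 = 16. HB_4(16) = 4^2. Bump = 25. G_2 = 24.
G_2 = 24. HB_5(24) = 4·5 + 4. Bump = 28. G_3 = 27.
G_3 = 27. HB_6(27) = 4·6 + 3. Bump = 31. G_4 = 30.
G_4 = 30. HB_7(30) = 4·7 + 2. Bump = 34. G_5 = 33.
G_5 = 33. HB_8(33) = 4·8 + 1. Bump = 37. G_6 = 36.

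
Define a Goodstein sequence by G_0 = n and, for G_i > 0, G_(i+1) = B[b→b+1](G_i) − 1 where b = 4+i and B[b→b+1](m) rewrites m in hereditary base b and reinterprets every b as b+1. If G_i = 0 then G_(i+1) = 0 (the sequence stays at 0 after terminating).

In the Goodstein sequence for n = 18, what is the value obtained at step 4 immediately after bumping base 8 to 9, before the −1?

G_0 = 18. HB_4(18) = 4^2 + 2. Bump = 27. G_1 = 26.
G_1 = 26. HB_5(26) = 5^2 + 1. Bump = 37. G_2 = 36.
G_2 = 36. HB_6(36) = 6^2. Bump = 49. G_3 = 48.
G_3 = 48. HB_7(48) = 6·7 + 6. Bump = 54. G_4 = 53.
G_4 = 53. HB_8(53) = 6·8 + 5. Bump = 59. G_5 = 58.

59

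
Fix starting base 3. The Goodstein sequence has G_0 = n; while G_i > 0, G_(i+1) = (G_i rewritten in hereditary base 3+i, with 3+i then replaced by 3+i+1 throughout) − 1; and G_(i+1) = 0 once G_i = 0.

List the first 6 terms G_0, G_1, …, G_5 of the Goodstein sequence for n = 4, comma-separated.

4, 4, 4, 3, 2, 1

4 —HB3→ 3 + 1 —bump→ 4 + 1 = 5 —(−1)→ 4
4 —HB4→ 4 —bump→ 5 = 5 —(−1)→ 4
4 —HB5→ 4 —bump→ 4 = 4 —(−1)→ 3
3 —HB6→ 3 —bump→ 3 = 3 —(−1)→ 2
2 —HB7→ 2 —bump→ 2 = 2 —(−1)→ 1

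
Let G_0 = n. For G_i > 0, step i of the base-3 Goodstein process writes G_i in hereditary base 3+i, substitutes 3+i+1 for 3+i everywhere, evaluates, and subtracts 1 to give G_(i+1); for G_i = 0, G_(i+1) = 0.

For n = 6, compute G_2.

base 3: 6 = 2·3; at 4: 2·4 = 8; next = 7
base 4: 7 = 4 + 3; at 5: 5 + 3 = 8; next = 7
base 5: 7 = 5 + 2; at 6: 6 + 2 = 8; next = 7

7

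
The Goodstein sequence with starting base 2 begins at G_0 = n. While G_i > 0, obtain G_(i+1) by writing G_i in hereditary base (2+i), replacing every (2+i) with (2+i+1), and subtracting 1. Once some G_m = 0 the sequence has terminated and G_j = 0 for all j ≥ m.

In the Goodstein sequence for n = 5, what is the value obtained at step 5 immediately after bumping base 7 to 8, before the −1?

G_0=5  [base 2] 2^2 + 1  →[2↦3]→  3^3 + 1 = 28  −1 ⇒ G_1=27
G_1=27  [base 3] 3^3  →[3↦4]→  4^4 = 256  −1 ⇒ G_2=255
G_2=255  [base 4] 3·4^3 + 3·4^2 + 3·4 + 3  →[4↦5]→  3·5^3 + 3·5^2 + 3·5 + 3 = 468  −1 ⇒ G_3=467
G_3=467  [base 5] 3·5^3 + 3·5^2 + 3·5 + 2  →[5↦6]→  3·6^3 + 3·6^2 + 3·6 + 2 = 776  −1 ⇒ G_4=775
G_4=775  [base 6] 3·6^3 + 3·6^2 + 3·6 + 1  →[6↦7]→  3·7^3 + 3·7^2 + 3·7 + 1 = 1198  −1 ⇒ G_5=1197
G_5=1197  [base 7] 3·7^3 + 3·7^2 + 3·7  →[7↦8]→  3·8^3 + 3·8^2 + 3·8 = 1752  −1 ⇒ G_6=1751

1752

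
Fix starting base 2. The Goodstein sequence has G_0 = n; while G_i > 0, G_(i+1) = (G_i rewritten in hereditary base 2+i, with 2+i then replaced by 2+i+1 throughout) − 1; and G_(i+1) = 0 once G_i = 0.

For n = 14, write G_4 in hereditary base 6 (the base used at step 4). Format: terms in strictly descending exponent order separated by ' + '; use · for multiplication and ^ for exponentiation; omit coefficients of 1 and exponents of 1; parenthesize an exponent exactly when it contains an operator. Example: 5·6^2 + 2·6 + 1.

step 0: 14 = 2^(2 + 1) + 2^2 + 2; sub 3 for 2: 3^(3 + 1) + 3^3 + 3; = 111; G_1 = 111−1 = 110
step 1: 110 = 3^(3 + 1) + 3^3 + 2; sub 4 for 3: 4^(4 + 1) + 4^4 + 2; = 1282; G_2 = 1282−1 = 1281
step 2: 1281 = 4^(4 + 1) + 4^4 + 1; sub 5 for 4: 5^(5 + 1) + 5^5 + 1; = 18751; G_3 = 18751−1 = 18750
step 3: 18750 = 5^(5 + 1) + 5^5; sub 6 for 5: 6^(6 + 1) + 6^6; = 326592; G_4 = 326592−1 = 326591
step 4: 326591 = 6^(6 + 1) + 5·6^5 + 5·6^4 + 5·6^3 + 5·6^2 + 5·6 + 5; sub 7 for 6: 7^(7 + 1) + 5·7^5 + 5·7^4 + 5·7^3 + 5·7^2 + 5·7 + 5; = 5862841; G_5 = 5862841−1 = 5862840

6^(6 + 1) + 5·6^5 + 5·6^4 + 5·6^3 + 5·6^2 + 5·6 + 5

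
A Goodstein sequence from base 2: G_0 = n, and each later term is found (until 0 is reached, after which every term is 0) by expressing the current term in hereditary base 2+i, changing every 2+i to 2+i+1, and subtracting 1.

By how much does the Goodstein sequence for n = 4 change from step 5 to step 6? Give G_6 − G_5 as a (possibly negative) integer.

G_0=4  [base 2] 2^2  →[2↦3]→  3^3 = 27  −1 ⇒ G_1=26
G_1=26  [base 3] 2·3^2 + 2·3 + 2  →[3↦4]→  2·4^2 + 2·4 + 2 = 42  −1 ⇒ G_2=41
G_2=41  [base 4] 2·4^2 + 2·4 + 1  →[4↦5]→  2·5^2 + 2·5 + 1 = 61  −1 ⇒ G_3=60
G_3=60  [base 5] 2·5^2 + 2·5  →[5↦6]→  2·6^2 + 2·6 = 84  −1 ⇒ G_4=83
G_4=83  [base 6] 2·6^2 + 6 + 5  →[6↦7]→  2·7^2 + 7 + 5 = 110  −1 ⇒ G_5=109
G_5=109  [base 7] 2·7^2 + 7 + 4  →[7↦8]→  2·8^2 + 8 + 4 = 140  −1 ⇒ G_6=139

30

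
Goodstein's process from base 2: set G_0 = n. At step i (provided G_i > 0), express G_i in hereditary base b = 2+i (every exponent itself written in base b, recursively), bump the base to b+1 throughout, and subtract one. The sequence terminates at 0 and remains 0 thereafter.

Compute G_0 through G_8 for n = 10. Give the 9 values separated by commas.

(0) 10|_2 = 2^(2 + 1) + 2 ↦ 3^(3 + 1) + 3|_3 = 84 ⇒ 83
(1) 83|_3 = 3^(3 + 1) + 2 ↦ 4^(4 + 1) + 2|_4 = 1026 ⇒ 1025
(2) 1025|_4 = 4^(4 + 1) + 1 ↦ 5^(5 + 1) + 1|_5 = 15626 ⇒ 15625
(3) 15625|_5 = 5^(5 + 1) ↦ 6^(6 + 1)|_6 = 279936 ⇒ 279935
(4) 279935|_6 = 5·6^6 + 5·6^5 + 5·6^4 + 5·6^3 + 5·6^2 + 5·6 + 5 ↦ 5·7^7 + 5·7^5 + 5·7^4 + 5·7^3 + 5·7^2 + 5·7 + 5|_7 = 4215755 ⇒ 4215754
(5) 4215754|_7 = 5·7^7 + 5·7^5 + 5·7^4 + 5·7^3 + 5·7^2 + 5·7 + 4 ↦ 5·8^8 + 5·8^5 + 5·8^4 + 5·8^3 + 5·8^2 + 5·8 + 4|_8 = 84073324 ⇒ 84073323
(6) 84073323|_8 = 5·8^8 + 5·8^5 + 5·8^4 + 5·8^3 + 5·8^2 + 5·8 + 3 ↦ 5·9^9 + 5·9^5 + 5·9^4 + 5·9^3 + 5·9^2 + 5·9 + 3|_9 = 1937434593 ⇒ 1937434592
(7) 1937434592|_9 = 5·9^9 + 5·9^5 + 5·9^4 + 5·9^3 + 5·9^2 + 5·9 + 2 ↦ 5·10^10 + 5·10^5 + 5·10^4 + 5·10^3 + 5·10^2 + 5·10 + 2|_10 = 50000555552 ⇒ 50000555551

10, 83, 1025, 15625, 279935, 4215754, 84073323, 1937434592, 50000555551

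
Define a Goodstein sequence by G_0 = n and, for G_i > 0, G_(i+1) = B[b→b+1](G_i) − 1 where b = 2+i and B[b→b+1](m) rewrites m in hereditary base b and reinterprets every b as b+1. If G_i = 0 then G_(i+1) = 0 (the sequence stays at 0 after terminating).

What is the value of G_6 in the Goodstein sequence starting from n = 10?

84073323

base 2: 10 = 2^(2 + 1) + 2; at 3: 3^(3 + 1) + 3 = 84; next = 83
base 3: 83 = 3^(3 + 1) + 2; at 4: 4^(4 + 1) + 2 = 1026; next = 1025
base 4: 1025 = 4^(4 + 1) + 1; at 5: 5^(5 + 1) + 1 = 15626; next = 15625
base 5: 15625 = 5^(5 + 1); at 6: 6^(6 + 1) = 279936; next = 279935
base 6: 279935 = 5·6^6 + 5·6^5 + 5·6^4 + 5·6^3 + 5·6^2 + 5·6 + 5; at 7: 5·7^7 + 5·7^5 + 5·7^4 + 5·7^3 + 5·7^2 + 5·7 + 5 = 4215755; next = 4215754
base 7: 4215754 = 5·7^7 + 5·7^5 + 5·7^4 + 5·7^3 + 5·7^2 + 5·7 + 4; at 8: 5·8^8 + 5·8^5 + 5·8^4 + 5·8^3 + 5·8^2 + 5·8 + 4 = 84073324; next = 84073323
base 8: 84073323 = 5·8^8 + 5·8^5 + 5·8^4 + 5·8^3 + 5·8^2 + 5·8 + 3; at 9: 5·9^9 + 5·9^5 + 5·9^4 + 5·9^3 + 5·9^2 + 5·9 + 3 = 1937434593; next = 1937434592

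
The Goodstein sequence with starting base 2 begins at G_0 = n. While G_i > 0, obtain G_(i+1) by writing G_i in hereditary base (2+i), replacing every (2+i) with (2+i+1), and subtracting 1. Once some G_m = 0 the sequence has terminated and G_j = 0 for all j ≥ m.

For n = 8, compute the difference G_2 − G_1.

G_0=8  [base 2] 2^(2 + 1)  →[2↦3]→  3^(3 + 1) = 81  −1 ⇒ G_1=80
G_1=80  [base 3] 2·3^3 + 2·3^2 + 2·3 + 2  →[3↦4]→  2·4^4 + 2·4^2 + 2·4 + 2 = 554  −1 ⇒ G_2=553

473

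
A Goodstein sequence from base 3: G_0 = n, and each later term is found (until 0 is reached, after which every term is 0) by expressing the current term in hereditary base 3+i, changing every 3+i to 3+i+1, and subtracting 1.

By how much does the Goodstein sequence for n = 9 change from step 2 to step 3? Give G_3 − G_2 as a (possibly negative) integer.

2

G_0 = 9. HB_3(9) = 3^2. Bump = 16. G_1 = 15.
G_1 = 15. HB_4(15) = 3·4 + 3. Bump = 18. G_2 = 17.
G_2 = 17. HB_5(17) = 3·5 + 2. Bump = 20. G_3 = 19.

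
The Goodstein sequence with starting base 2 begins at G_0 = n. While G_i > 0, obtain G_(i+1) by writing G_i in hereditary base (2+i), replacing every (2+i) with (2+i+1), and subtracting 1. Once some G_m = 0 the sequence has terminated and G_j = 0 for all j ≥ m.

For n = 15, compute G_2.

step 0: 15 = 2^(2 + 1) + 2^2 + 2 + 1; sub 3 for 2: 3^(3 + 1) + 3^3 + 3 + 1; = 112; G_1 = 112−1 = 111
step 1: 111 = 3^(3 + 1) + 3^3 + 3; sub 4 for 3: 4^(4 + 1) + 4^4 + 4; = 1284; G_2 = 1284−1 = 1283
step 2: 1283 = 4^(4 + 1) + 4^4 + 3; sub 5 for 4: 5^(5 + 1) + 5^5 + 3; = 18753; G_3 = 18753−1 = 18752

1283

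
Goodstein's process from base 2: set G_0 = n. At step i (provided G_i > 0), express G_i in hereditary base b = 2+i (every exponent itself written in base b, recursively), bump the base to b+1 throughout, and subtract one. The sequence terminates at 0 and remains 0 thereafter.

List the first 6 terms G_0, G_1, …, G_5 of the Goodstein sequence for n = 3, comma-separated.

base 2: 3 = 2 + 1; at 3: 3 + 1 = 4; next = 3
base 3: 3 = 3; at 4: 4 = 4; next = 3
base 4: 3 = 3; at 5: 3 = 3; next = 2
base 5: 2 = 2; at 6: 2 = 2; next = 1
base 6: 1 = 1; at 7: 1 = 1; next = 0

3, 3, 3, 2, 1, 0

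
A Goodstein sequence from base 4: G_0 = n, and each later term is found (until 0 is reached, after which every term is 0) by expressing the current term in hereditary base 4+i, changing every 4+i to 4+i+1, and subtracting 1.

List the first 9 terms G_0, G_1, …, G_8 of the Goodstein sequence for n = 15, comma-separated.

15, 17, 19, 21, 23, 24, 25, 26, 27

[0] 15 ≡ 3·4 + 3 (base 4). Lift 5: 18. −1: 17.
[1] 17 ≡ 3·5 + 2 (base 5). Lift 6: 20. −1: 19.
[2] 19 ≡ 3·6 + 1 (base 6). Lift 7: 22. −1: 21.
[3] 21 ≡ 3·7 (base 7). Lift 8: 24. −1: 23.
[4] 23 ≡ 2·8 + 7 (base 8). Lift 9: 25. −1: 24.
[5] 24 ≡ 2·9 + 6 (base 9). Lift 10: 26. −1: 25.
[6] 25 ≡ 2·10 + 5 (base 10). Lift 11: 27. −1: 26.
[7] 26 ≡ 2·11 + 4 (base 11). Lift 12: 28. −1: 27.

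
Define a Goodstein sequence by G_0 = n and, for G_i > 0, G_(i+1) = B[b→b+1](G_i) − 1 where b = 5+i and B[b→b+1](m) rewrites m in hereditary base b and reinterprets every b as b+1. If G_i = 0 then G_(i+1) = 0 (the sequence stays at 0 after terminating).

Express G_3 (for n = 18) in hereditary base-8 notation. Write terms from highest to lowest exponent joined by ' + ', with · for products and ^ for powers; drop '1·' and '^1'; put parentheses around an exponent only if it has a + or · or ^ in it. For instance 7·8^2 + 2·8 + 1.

i=0: 18 = 3·5 + 3 (b=5); 5→6: 3·6 + 3 = 21; 21−1 = 20
i=1: 20 = 3·6 + 2 (b=6); 6→7: 3·7 + 2 = 23; 23−1 = 22
i=2: 22 = 3·7 + 1 (b=7); 7→8: 3·8 + 1 = 25; 25−1 = 24

3·8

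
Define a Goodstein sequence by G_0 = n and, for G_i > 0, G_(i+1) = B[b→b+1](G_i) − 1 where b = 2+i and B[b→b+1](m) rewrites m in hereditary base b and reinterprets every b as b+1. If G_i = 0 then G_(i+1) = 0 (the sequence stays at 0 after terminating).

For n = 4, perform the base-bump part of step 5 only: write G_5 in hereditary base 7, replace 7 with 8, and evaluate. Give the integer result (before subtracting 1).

G_0=4  [base 2] 2^2  →[2↦3]→  3^3 = 27  −1 ⇒ G_1=26
G_1=26  [base 3] 2·3^2 + 2·3 + 2  →[3↦4]→  2·4^2 + 2·4 + 2 = 42  −1 ⇒ G_2=41
G_2=41  [base 4] 2·4^2 + 2·4 + 1  →[4↦5]→  2·5^2 + 2·5 + 1 = 61  −1 ⇒ G_3=60
G_3=60  [base 5] 2·5^2 + 2·5  →[5↦6]→  2·6^2 + 2·6 = 84  −1 ⇒ G_4=83
G_4=83  [base 6] 2·6^2 + 6 + 5  →[6↦7]→  2·7^2 + 7 + 5 = 110  −1 ⇒ G_5=109
G_5=109  [base 7] 2·7^2 + 7 + 4  →[7↦8]→  2·8^2 + 8 + 4 = 140  −1 ⇒ G_6=139

140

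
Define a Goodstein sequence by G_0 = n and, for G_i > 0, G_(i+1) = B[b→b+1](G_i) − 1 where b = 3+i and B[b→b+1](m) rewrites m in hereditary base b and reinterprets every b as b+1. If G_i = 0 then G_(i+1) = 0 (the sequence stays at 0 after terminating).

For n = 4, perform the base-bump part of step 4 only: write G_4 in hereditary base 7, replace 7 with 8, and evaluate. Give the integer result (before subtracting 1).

[0] 4 ≡ 3 + 1 (base 3). Lift 4: 5. −1: 4.
[1] 4 ≡ 4 (base 4). Lift 5: 5. −1: 4.
[2] 4 ≡ 4 (base 5). Lift 6: 4. −1: 3.
[3] 3 ≡ 3 (base 6). Lift 7: 3. −1: 2.

2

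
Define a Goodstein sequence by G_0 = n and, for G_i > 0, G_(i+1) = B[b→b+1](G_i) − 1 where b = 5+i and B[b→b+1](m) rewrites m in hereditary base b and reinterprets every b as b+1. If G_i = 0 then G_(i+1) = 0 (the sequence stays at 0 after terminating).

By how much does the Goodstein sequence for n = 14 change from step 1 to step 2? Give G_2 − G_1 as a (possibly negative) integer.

G_0=14  [base 5] 2·5 + 4  →[5↦6]→  2·6 + 4 = 16  −1 ⇒ G_1=15
G_1=15  [base 6] 2·6 + 3  →[6↦7]→  2·7 + 3 = 17  −1 ⇒ G_2=16

1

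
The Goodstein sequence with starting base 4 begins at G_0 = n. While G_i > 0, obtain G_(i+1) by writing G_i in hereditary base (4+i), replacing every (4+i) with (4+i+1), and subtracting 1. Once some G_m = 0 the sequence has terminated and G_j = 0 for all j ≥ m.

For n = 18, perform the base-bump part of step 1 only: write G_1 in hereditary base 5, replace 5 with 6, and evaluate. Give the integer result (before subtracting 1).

i=0: 18 = 4^2 + 2 (b=4); 4→5: 5^2 + 2 = 27; 27−1 = 26
i=1: 26 = 5^2 + 1 (b=5); 5→6: 6^2 + 1 = 37; 37−1 = 36

37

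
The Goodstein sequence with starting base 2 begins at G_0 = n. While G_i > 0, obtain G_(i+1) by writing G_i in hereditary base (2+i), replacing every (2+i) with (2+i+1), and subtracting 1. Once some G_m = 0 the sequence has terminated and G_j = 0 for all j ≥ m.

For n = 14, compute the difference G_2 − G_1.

1171

i=0: 14 = 2^(2 + 1) + 2^2 + 2 (b=2); 2→3: 3^(3 + 1) + 3^3 + 3 = 111; 111−1 = 110
i=1: 110 = 3^(3 + 1) + 3^3 + 2 (b=3); 3→4: 4^(4 + 1) + 4^4 + 2 = 1282; 1282−1 = 1281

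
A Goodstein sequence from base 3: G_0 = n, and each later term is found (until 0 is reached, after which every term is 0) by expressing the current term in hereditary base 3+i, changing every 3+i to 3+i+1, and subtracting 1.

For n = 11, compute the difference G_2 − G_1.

i=0: 11 = 3^2 + 2 (b=3); 3→4: 4^2 + 2 = 18; 18−1 = 17
i=1: 17 = 4^2 + 1 (b=4); 4→5: 5^2 + 1 = 26; 26−1 = 25

8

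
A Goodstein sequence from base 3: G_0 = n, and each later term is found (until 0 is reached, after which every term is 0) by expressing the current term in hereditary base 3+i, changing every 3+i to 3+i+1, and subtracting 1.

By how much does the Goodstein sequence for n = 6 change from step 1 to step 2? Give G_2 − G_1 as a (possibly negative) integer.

[0] 6 ≡ 2·3 (base 3). Lift 4: 8. −1: 7.
[1] 7 ≡ 4 + 3 (base 4). Lift 5: 8. −1: 7.

0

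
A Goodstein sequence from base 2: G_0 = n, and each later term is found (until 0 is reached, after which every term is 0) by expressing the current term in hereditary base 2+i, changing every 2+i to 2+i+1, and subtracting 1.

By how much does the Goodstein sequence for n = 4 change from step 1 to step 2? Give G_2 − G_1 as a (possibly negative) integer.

4 —HB2→ 2^2 —bump→ 3^3 = 27 —(−1)→ 26
26 —HB3→ 2·3^2 + 2·3 + 2 —bump→ 2·4^2 + 2·4 + 2 = 42 —(−1)→ 41

15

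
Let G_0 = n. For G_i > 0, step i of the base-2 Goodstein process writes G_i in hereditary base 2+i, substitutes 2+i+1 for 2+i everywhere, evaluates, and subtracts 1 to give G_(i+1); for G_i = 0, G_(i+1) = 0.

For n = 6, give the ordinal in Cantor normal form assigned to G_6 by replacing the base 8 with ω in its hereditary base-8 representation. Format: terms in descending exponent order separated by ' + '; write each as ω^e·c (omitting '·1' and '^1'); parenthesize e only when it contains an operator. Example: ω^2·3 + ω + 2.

ω^5·5 + ω^4·5 + ω^3·5 + ω^2·5 + ω·5 + 3

G_0 = 6. HB_2(6) = 2^2 + 2. Bump = 30. G_1 = 29.
G_1 = 29. HB_3(29) = 3^3 + 2. Bump = 258. G_2 = 257.
G_2 = 257. HB_4(257) = 4^4 + 1. Bump = 3126. G_3 = 3125.
G_3 = 3125. HB_5(3125) = 5^5. Bump = 46656. G_4 = 46655.
G_4 = 46655. HB_6(46655) = 5·6^5 + 5·6^4 + 5·6^3 + 5·6^2 + 5·6 + 5. Bump = 98040. G_5 = 98039.
G_5 = 98039. HB_7(98039) = 5·7^5 + 5·7^4 + 5·7^3 + 5·7^2 + 5·7 + 4. Bump = 187244. G_6 = 187243.
G_6 = 187243. HB_8(187243) = 5·8^5 + 5·8^4 + 5·8^3 + 5·8^2 + 5·8 + 3. Bump = 332148. G_7 = 332147.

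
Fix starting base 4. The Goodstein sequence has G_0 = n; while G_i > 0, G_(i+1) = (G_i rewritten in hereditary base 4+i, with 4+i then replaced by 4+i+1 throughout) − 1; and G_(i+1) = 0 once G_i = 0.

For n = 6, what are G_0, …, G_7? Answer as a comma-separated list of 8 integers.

base 4: 6 = 4 + 2; at 5: 5 + 2 = 7; next = 6
base 5: 6 = 5 + 1; at 6: 6 + 1 = 7; next = 6
base 6: 6 = 6; at 7: 7 = 7; next = 6
base 7: 6 = 6; at 8: 6 = 6; next = 5
base 8: 5 = 5; at 9: 5 = 5; next = 4
base 9: 4 = 4; at 10: 4 = 4; next = 3
base 10: 3 = 3; at 11: 3 = 3; next = 2

6, 6, 6, 6, 5, 4, 3, 2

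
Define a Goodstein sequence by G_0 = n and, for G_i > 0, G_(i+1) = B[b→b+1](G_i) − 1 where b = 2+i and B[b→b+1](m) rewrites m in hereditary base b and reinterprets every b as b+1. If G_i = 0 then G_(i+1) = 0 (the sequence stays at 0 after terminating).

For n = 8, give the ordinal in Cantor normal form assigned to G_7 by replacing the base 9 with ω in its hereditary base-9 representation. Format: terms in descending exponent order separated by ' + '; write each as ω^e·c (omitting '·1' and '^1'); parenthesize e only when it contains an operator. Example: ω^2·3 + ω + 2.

ω^ω·2 + ω^2·2 + ω + 2

base 2: 8 = 2^(2 + 1); at 3: 3^(3 + 1) = 81; next = 80
base 3: 80 = 2·3^3 + 2·3^2 + 2·3 + 2; at 4: 2·4^4 + 2·4^2 + 2·4 + 2 = 554; next = 553
base 4: 553 = 2·4^4 + 2·4^2 + 2·4 + 1; at 5: 2·5^5 + 2·5^2 + 2·5 + 1 = 6311; next = 6310
base 5: 6310 = 2·5^5 + 2·5^2 + 2·5; at 6: 2·6^6 + 2·6^2 + 2·6 = 93396; next = 93395
base 6: 93395 = 2·6^6 + 2·6^2 + 6 + 5; at 7: 2·7^7 + 2·7^2 + 7 + 5 = 1647196; next = 1647195
base 7: 1647195 = 2·7^7 + 2·7^2 + 7 + 4; at 8: 2·8^8 + 2·8^2 + 8 + 4 = 33554572; next = 33554571
base 8: 33554571 = 2·8^8 + 2·8^2 + 8 + 3; at 9: 2·9^9 + 2·9^2 + 9 + 3 = 774841152; next = 774841151
base 9: 774841151 = 2·9^9 + 2·9^2 + 9 + 2; at 10: 2·10^10 + 2·10^2 + 10 + 2 = 20000000212; next = 20000000211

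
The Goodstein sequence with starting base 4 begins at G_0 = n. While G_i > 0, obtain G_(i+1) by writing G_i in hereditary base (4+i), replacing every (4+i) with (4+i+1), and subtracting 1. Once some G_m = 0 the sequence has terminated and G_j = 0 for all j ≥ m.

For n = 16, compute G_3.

30

16 —HB4→ 4^2 —bump→ 5^2 = 25 —(−1)→ 24
24 —HB5→ 4·5 + 4 —bump→ 4·6 + 4 = 28 —(−1)→ 27
27 —HB6→ 4·6 + 3 —bump→ 4·7 + 3 = 31 —(−1)→ 30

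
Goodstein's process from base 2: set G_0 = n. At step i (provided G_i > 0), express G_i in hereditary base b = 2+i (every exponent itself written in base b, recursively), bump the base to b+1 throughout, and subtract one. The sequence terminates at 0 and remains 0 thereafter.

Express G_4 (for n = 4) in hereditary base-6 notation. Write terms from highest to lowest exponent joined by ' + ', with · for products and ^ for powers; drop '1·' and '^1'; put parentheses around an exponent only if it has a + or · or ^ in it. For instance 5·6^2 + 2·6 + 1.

G_0 = 4. HB_2(4) = 2^2. Bump = 27. G_1 = 26.
G_1 = 26. HB_3(26) = 2·3^2 + 2·3 + 2. Bump = 42. G_2 = 41.
G_2 = 41. HB_4(41) = 2·4^2 + 2·4 + 1. Bump = 61. G_3 = 60.
G_3 = 60. HB_5(60) = 2·5^2 + 2·5. Bump = 84. G_4 = 83.
G_4 = 83. HB_6(83) = 2·6^2 + 6 + 5. Bump = 110. G_5 = 109.

2·6^2 + 6 + 5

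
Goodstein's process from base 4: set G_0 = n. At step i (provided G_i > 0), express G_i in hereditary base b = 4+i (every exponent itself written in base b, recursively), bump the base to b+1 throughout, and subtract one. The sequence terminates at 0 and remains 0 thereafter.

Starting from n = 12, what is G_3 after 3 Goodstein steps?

16

i=0: 12 = 3·4 (b=4); 4→5: 3·5 = 15; 15−1 = 14
i=1: 14 = 2·5 + 4 (b=5); 5→6: 2·6 + 4 = 16; 16−1 = 15
i=2: 15 = 2·6 + 3 (b=6); 6→7: 2·7 + 3 = 17; 17−1 = 16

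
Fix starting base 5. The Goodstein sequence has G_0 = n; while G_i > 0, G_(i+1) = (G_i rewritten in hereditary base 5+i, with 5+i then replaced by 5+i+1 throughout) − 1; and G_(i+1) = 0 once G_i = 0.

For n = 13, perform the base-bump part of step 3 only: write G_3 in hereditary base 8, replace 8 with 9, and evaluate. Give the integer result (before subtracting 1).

18

step 0: 13 = 2·5 + 3; sub 6 for 5: 2·6 + 3; = 15; G_1 = 15−1 = 14
step 1: 14 = 2·6 + 2; sub 7 for 6: 2·7 + 2; = 16; G_2 = 16−1 = 15
step 2: 15 = 2·7 + 1; sub 8 for 7: 2·8 + 1; = 17; G_3 = 17−1 = 16
step 3: 16 = 2·8; sub 9 for 8: 2·9; = 18; G_4 = 18−1 = 17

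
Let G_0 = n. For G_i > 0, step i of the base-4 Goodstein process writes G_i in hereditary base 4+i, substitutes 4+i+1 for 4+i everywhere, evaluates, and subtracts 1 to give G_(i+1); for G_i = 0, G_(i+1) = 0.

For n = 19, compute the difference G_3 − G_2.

step 0: 19 = 4^2 + 3; sub 5 for 4: 5^2 + 3; = 28; G_1 = 28−1 = 27
step 1: 27 = 5^2 + 2; sub 6 for 5: 6^2 + 2; = 38; G_2 = 38−1 = 37
step 2: 37 = 6^2 + 1; sub 7 for 6: 7^2 + 1; = 50; G_3 = 50−1 = 49

12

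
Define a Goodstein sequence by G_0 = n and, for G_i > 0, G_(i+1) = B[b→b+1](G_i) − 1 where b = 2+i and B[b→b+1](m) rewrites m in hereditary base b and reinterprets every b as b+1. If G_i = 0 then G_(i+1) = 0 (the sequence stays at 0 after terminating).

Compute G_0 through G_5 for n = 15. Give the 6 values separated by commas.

15, 111, 1283, 18752, 326593, 6588344

step 0: 15 = 2^(2 + 1) + 2^2 + 2 + 1; sub 3 for 2: 3^(3 + 1) + 3^3 + 3 + 1; = 112; G_1 = 112−1 = 111
step 1: 111 = 3^(3 + 1) + 3^3 + 3; sub 4 for 3: 4^(4 + 1) + 4^4 + 4; = 1284; G_2 = 1284−1 = 1283
step 2: 1283 = 4^(4 + 1) + 4^4 + 3; sub 5 for 4: 5^(5 + 1) + 5^5 + 3; = 18753; G_3 = 18753−1 = 18752
step 3: 18752 = 5^(5 + 1) + 5^5 + 2; sub 6 for 5: 6^(6 + 1) + 6^6 + 2; = 326594; G_4 = 326594−1 = 326593
step 4: 326593 = 6^(6 + 1) + 6^6 + 1; sub 7 for 6: 7^(7 + 1) + 7^7 + 1; = 6588345; G_5 = 6588345−1 = 6588344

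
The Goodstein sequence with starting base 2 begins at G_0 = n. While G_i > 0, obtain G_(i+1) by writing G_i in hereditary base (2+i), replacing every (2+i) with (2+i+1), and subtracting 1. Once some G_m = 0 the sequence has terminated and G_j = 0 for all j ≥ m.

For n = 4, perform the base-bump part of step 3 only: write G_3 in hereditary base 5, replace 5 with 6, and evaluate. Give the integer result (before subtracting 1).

4 —HB2→ 2^2 —bump→ 3^3 = 27 —(−1)→ 26
26 —HB3→ 2·3^2 + 2·3 + 2 —bump→ 2·4^2 + 2·4 + 2 = 42 —(−1)→ 41
41 —HB4→ 2·4^2 + 2·4 + 1 —bump→ 2·5^2 + 2·5 + 1 = 61 —(−1)→ 60
60 —HB5→ 2·5^2 + 2·5 —bump→ 2·6^2 + 2·6 = 84 —(−1)→ 83

84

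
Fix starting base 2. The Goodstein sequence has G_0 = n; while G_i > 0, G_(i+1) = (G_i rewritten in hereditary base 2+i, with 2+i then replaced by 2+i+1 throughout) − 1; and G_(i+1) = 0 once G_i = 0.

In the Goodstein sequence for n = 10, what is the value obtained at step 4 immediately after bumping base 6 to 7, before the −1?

4215755

10 —HB2→ 2^(2 + 1) + 2 —bump→ 3^(3 + 1) + 3 = 84 —(−1)→ 83
83 —HB3→ 3^(3 + 1) + 2 —bump→ 4^(4 + 1) + 2 = 1026 —(−1)→ 1025
1025 —HB4→ 4^(4 + 1) + 1 —bump→ 5^(5 + 1) + 1 = 15626 —(−1)→ 15625
15625 —HB5→ 5^(5 + 1) —bump→ 6^(6 + 1) = 279936 —(−1)→ 279935
279935 —HB6→ 5·6^6 + 5·6^5 + 5·6^4 + 5·6^3 + 5·6^2 + 5·6 + 5 —bump→ 5·7^7 + 5·7^5 + 5·7^4 + 5·7^3 + 5·7^2 + 5·7 + 5 = 4215755 —(−1)→ 4215754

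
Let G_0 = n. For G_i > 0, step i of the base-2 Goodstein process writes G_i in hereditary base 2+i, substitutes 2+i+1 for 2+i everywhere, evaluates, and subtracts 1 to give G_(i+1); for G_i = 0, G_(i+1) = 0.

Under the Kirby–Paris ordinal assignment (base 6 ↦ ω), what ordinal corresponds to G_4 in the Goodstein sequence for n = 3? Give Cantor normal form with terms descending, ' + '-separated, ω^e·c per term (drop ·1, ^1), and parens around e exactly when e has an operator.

1

step 0: 3 = 2 + 1; sub 3 for 2: 3 + 1; = 4; G_1 = 4−1 = 3
step 1: 3 = 3; sub 4 for 3: 4; = 4; G_2 = 4−1 = 3
step 2: 3 = 3; sub 5 for 4: 3; = 3; G_3 = 3−1 = 2
step 3: 2 = 2; sub 6 for 5: 2; = 2; G_4 = 2−1 = 1
step 4: 1 = 1; sub 7 for 6: 1; = 1; G_5 = 1−1 = 0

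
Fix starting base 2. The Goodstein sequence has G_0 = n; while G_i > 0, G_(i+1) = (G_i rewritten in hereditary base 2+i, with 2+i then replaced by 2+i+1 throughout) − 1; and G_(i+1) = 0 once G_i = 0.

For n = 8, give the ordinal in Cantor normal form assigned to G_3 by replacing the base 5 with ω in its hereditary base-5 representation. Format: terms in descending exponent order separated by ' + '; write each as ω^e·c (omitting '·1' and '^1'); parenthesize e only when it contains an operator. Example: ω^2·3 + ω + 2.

ω^ω·2 + ω^2·2 + ω·2

8 —HB2→ 2^(2 + 1) —bump→ 3^(3 + 1) = 81 —(−1)→ 80
80 —HB3→ 2·3^3 + 2·3^2 + 2·3 + 2 —bump→ 2·4^4 + 2·4^2 + 2·4 + 2 = 554 —(−1)→ 553
553 —HB4→ 2·4^4 + 2·4^2 + 2·4 + 1 —bump→ 2·5^5 + 2·5^2 + 2·5 + 1 = 6311 —(−1)→ 6310
6310 —HB5→ 2·5^5 + 2·5^2 + 2·5 —bump→ 2·6^6 + 2·6^2 + 2·6 = 93396 —(−1)→ 93395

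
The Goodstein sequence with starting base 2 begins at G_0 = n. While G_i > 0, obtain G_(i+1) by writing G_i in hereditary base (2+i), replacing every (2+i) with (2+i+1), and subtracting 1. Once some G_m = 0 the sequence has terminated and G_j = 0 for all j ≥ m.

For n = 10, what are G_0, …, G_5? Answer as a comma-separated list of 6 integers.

10 —HB2→ 2^(2 + 1) + 2 —bump→ 3^(3 + 1) + 3 = 84 —(−1)→ 83
83 —HB3→ 3^(3 + 1) + 2 —bump→ 4^(4 + 1) + 2 = 1026 —(−1)→ 1025
1025 —HB4→ 4^(4 + 1) + 1 —bump→ 5^(5 + 1) + 1 = 15626 —(−1)→ 15625
15625 —HB5→ 5^(5 + 1) —bump→ 6^(6 + 1) = 279936 —(−1)→ 279935
279935 —HB6→ 5·6^6 + 5·6^5 + 5·6^4 + 5·6^3 + 5·6^2 + 5·6 + 5 —bump→ 5·7^7 + 5·7^5 + 5·7^4 + 5·7^3 + 5·7^2 + 5·7 + 5 = 4215755 —(−1)→ 4215754

10, 83, 1025, 15625, 279935, 4215754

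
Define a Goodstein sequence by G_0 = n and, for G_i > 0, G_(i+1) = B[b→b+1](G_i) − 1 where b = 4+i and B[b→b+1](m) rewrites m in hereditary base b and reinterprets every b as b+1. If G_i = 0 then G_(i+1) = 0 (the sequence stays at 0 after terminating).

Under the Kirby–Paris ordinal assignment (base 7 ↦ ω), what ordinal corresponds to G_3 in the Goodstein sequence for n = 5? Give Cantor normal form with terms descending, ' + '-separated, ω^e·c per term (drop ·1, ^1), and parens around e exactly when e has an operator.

5 —HB4→ 4 + 1 —bump→ 5 + 1 = 6 —(−1)→ 5
5 —HB5→ 5 —bump→ 6 = 6 —(−1)→ 5
5 —HB6→ 5 —bump→ 5 = 5 —(−1)→ 4
4 —HB7→ 4 —bump→ 4 = 4 —(−1)→ 3

4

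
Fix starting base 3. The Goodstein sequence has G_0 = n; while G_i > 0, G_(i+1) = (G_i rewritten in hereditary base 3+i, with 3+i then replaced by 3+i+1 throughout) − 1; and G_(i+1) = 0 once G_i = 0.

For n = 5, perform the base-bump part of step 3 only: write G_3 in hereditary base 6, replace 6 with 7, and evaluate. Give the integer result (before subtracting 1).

5

(0) 5|_3 = 3 + 2 ↦ 4 + 2|_4 = 6 ⇒ 5
(1) 5|_4 = 4 + 1 ↦ 5 + 1|_5 = 6 ⇒ 5
(2) 5|_5 = 5 ↦ 6|_6 = 6 ⇒ 5
(3) 5|_6 = 5 ↦ 5|_7 = 5 ⇒ 4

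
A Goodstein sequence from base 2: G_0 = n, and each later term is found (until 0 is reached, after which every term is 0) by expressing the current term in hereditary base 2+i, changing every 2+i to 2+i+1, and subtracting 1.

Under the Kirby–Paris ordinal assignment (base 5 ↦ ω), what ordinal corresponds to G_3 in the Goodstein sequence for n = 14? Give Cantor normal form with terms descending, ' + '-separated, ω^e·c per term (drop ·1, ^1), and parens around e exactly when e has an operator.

ω^(ω + 1) + ω^ω

i=0: 14 = 2^(2 + 1) + 2^2 + 2 (b=2); 2→3: 3^(3 + 1) + 3^3 + 3 = 111; 111−1 = 110
i=1: 110 = 3^(3 + 1) + 3^3 + 2 (b=3); 3→4: 4^(4 + 1) + 4^4 + 2 = 1282; 1282−1 = 1281
i=2: 1281 = 4^(4 + 1) + 4^4 + 1 (b=4); 4→5: 5^(5 + 1) + 5^5 + 1 = 18751; 18751−1 = 18750
i=3: 18750 = 5^(5 + 1) + 5^5 (b=5); 5→6: 6^(6 + 1) + 6^6 = 326592; 326592−1 = 326591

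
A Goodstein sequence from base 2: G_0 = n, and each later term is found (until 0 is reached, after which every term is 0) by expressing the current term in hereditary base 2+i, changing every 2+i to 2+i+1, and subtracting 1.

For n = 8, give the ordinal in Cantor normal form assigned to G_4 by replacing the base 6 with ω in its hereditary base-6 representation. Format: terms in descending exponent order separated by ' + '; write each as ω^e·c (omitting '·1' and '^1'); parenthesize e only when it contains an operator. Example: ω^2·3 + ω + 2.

G_0=8  [base 2] 2^(2 + 1)  →[2↦3]→  3^(3 + 1) = 81  −1 ⇒ G_1=80
G_1=80  [base 3] 2·3^3 + 2·3^2 + 2·3 + 2  →[3↦4]→  2·4^4 + 2·4^2 + 2·4 + 2 = 554  −1 ⇒ G_2=553
G_2=553  [base 4] 2·4^4 + 2·4^2 + 2·4 + 1  →[4↦5]→  2·5^5 + 2·5^2 + 2·5 + 1 = 6311  −1 ⇒ G_3=6310
G_3=6310  [base 5] 2·5^5 + 2·5^2 + 2·5  →[5↦6]→  2·6^6 + 2·6^2 + 2·6 = 93396  −1 ⇒ G_4=93395
G_4=93395  [base 6] 2·6^6 + 2·6^2 + 6 + 5  →[6↦7]→  2·7^7 + 2·7^2 + 7 + 5 = 1647196  −1 ⇒ G_5=1647195

ω^ω·2 + ω^2·2 + ω + 5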